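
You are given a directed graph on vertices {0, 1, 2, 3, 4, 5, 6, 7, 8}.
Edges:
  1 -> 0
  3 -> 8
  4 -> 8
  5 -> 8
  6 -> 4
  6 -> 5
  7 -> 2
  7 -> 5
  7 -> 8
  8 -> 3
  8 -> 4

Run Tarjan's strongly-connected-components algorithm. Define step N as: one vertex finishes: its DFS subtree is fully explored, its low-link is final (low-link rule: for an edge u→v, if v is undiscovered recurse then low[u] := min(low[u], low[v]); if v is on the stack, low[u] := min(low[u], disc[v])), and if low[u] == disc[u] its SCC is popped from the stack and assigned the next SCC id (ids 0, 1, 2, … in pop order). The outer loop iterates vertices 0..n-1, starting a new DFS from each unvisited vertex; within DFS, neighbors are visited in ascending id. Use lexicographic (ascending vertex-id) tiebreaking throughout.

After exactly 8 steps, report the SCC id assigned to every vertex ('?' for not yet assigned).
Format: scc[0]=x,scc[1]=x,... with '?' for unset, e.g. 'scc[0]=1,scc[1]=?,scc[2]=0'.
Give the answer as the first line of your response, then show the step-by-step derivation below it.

scc[0]=0,scc[1]=1,scc[2]=2,scc[3]=3,scc[4]=3,scc[5]=4,scc[6]=5,scc[7]=?,scc[8]=3

step 1: low=(low[0]=0,low[1]=?,low[2]=?,low[3]=?,low[4]=?,low[5]=?,low[6]=?,low[7]=?,low[8]=?); scc=(scc[0]=0,scc[1]=?,scc[2]=?,scc[3]=?,scc[4]=?,scc[5]=?,scc[6]=?,scc[7]=?,scc[8]=?)
step 2: low=(low[0]=0,low[1]=1,low[2]=?,low[3]=?,low[4]=?,low[5]=?,low[6]=?,low[7]=?,low[8]=?); scc=(scc[0]=0,scc[1]=1,scc[2]=?,scc[3]=?,scc[4]=?,scc[5]=?,scc[6]=?,scc[7]=?,scc[8]=?)
step 3: low=(low[0]=0,low[1]=1,low[2]=2,low[3]=?,low[4]=?,low[5]=?,low[6]=?,low[7]=?,low[8]=?); scc=(scc[0]=0,scc[1]=1,scc[2]=2,scc[3]=?,scc[4]=?,scc[5]=?,scc[6]=?,scc[7]=?,scc[8]=?)
step 4: low=(low[0]=0,low[1]=1,low[2]=2,low[3]=3,low[4]=4,low[5]=?,low[6]=?,low[7]=?,low[8]=3); scc=(scc[0]=0,scc[1]=1,scc[2]=2,scc[3]=?,scc[4]=?,scc[5]=?,scc[6]=?,scc[7]=?,scc[8]=?)
step 5: low=(low[0]=0,low[1]=1,low[2]=2,low[3]=3,low[4]=4,low[5]=?,low[6]=?,low[7]=?,low[8]=3); scc=(scc[0]=0,scc[1]=1,scc[2]=2,scc[3]=?,scc[4]=?,scc[5]=?,scc[6]=?,scc[7]=?,scc[8]=?)
step 6: low=(low[0]=0,low[1]=1,low[2]=2,low[3]=3,low[4]=4,low[5]=?,low[6]=?,low[7]=?,low[8]=3); scc=(scc[0]=0,scc[1]=1,scc[2]=2,scc[3]=3,scc[4]=3,scc[5]=?,scc[6]=?,scc[7]=?,scc[8]=3)
step 7: low=(low[0]=0,low[1]=1,low[2]=2,low[3]=3,low[4]=4,low[5]=6,low[6]=?,low[7]=?,low[8]=3); scc=(scc[0]=0,scc[1]=1,scc[2]=2,scc[3]=3,scc[4]=3,scc[5]=4,scc[6]=?,scc[7]=?,scc[8]=3)
step 8: low=(low[0]=0,low[1]=1,low[2]=2,low[3]=3,low[4]=4,low[5]=6,low[6]=7,low[7]=?,low[8]=3); scc=(scc[0]=0,scc[1]=1,scc[2]=2,scc[3]=3,scc[4]=3,scc[5]=4,scc[6]=5,scc[7]=?,scc[8]=3)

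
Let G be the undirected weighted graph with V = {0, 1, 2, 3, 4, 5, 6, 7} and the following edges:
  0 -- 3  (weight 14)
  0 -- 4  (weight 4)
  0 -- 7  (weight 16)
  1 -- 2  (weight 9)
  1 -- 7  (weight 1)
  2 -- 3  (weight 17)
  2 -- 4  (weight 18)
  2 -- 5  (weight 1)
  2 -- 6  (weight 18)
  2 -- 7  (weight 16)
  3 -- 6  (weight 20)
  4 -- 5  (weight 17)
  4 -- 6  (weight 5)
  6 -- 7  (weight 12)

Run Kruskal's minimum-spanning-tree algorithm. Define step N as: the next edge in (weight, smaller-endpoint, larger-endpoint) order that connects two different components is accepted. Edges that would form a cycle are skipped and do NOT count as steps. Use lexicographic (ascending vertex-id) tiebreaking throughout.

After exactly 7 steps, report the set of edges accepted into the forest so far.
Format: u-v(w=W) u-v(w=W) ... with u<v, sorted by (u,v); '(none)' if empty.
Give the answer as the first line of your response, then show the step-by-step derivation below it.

0-3(w=14) 0-4(w=4) 1-2(w=9) 1-7(w=1) 2-5(w=1) 4-6(w=5) 6-7(w=12)

step 1: add edge 1-7 (w=1); MST = {1-7(w=1)}
step 2: add edge 2-5 (w=1); MST = {1-7(w=1) 2-5(w=1)}
step 3: add edge 0-4 (w=4); MST = {0-4(w=4) 1-7(w=1) 2-5(w=1)}
step 4: add edge 4-6 (w=5); MST = {0-4(w=4) 1-7(w=1) 2-5(w=1) 4-6(w=5)}
step 5: add edge 1-2 (w=9); MST = {0-4(w=4) 1-2(w=9) 1-7(w=1) 2-5(w=1) 4-6(w=5)}
step 6: add edge 6-7 (w=12); MST = {0-4(w=4) 1-2(w=9) 1-7(w=1) 2-5(w=1) 4-6(w=5) 6-7(w=12)}
step 7: add edge 0-3 (w=14); MST = {0-3(w=14) 0-4(w=4) 1-2(w=9) 1-7(w=1) 2-5(w=1) 4-6(w=5) 6-7(w=12)}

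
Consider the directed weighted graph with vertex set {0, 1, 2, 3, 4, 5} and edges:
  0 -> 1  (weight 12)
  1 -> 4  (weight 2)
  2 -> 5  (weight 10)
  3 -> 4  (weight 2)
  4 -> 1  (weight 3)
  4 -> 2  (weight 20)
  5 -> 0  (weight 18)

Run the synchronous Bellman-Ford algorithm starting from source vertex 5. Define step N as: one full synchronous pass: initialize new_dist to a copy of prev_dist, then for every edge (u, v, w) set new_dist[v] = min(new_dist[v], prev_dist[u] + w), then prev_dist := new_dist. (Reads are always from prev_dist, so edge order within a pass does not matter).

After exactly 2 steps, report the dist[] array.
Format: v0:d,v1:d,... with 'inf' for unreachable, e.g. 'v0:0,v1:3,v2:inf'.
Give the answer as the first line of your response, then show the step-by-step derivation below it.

v0:18,v1:30,v2:inf,v3:inf,v4:inf,v5:0

step 1: dist = v0:18,v1:inf,v2:inf,v3:inf,v4:inf,v5:0
step 2: dist = v0:18,v1:30,v2:inf,v3:inf,v4:inf,v5:0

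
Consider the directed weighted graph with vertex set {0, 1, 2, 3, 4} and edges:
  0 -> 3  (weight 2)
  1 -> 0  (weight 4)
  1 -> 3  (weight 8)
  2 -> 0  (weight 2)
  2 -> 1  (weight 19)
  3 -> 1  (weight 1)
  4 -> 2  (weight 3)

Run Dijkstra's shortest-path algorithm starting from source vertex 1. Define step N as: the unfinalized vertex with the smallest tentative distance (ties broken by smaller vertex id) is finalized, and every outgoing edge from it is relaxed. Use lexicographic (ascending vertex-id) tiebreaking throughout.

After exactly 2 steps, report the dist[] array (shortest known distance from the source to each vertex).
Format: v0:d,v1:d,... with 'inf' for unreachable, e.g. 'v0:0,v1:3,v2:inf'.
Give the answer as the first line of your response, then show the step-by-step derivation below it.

v0:4,v1:0,v2:inf,v3:6,v4:inf

step 1: dist = v0:4,v1:0,v2:inf,v3:8,v4:inf
step 2: dist = v0:4,v1:0,v2:inf,v3:6,v4:inf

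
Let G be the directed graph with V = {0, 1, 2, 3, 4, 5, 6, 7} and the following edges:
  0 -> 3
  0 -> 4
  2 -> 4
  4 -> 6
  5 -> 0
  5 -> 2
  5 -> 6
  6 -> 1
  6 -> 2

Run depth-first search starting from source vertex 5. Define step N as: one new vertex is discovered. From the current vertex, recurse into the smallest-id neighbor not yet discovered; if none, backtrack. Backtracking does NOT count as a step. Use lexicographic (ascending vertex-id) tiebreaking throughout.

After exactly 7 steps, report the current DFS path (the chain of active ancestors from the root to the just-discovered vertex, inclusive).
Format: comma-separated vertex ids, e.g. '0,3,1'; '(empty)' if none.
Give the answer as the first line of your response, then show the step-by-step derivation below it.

5,0,4,6,2

step 1: discover 5; path=5; order=5
step 2: discover 0; path=5>0; order=5,0
step 3: discover 3; path=5>0>3; order=5,0,3
step 4: discover 4; path=5>0>4; order=5,0,3,4
step 5: discover 6; path=5>0>4>6; order=5,0,3,4,6
step 6: discover 1; path=5>0>4>6>1; order=5,0,3,4,6,1
step 7: discover 2; path=5>0>4>6>2; order=5,0,3,4,6,1,2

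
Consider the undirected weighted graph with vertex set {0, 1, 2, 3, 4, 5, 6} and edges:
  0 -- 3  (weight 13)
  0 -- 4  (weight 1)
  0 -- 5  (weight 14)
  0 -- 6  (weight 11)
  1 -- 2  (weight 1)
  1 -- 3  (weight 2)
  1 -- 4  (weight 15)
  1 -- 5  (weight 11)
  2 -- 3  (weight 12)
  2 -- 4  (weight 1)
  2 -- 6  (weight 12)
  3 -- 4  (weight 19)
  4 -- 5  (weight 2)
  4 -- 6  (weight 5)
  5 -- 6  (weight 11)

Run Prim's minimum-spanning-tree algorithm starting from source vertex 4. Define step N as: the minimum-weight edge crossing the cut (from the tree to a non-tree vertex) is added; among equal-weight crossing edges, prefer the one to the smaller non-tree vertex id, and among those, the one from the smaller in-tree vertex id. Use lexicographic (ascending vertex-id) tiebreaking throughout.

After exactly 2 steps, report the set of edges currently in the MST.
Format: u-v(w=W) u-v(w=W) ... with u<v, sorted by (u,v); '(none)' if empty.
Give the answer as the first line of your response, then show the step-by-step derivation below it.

0-4(w=1) 2-4(w=1)

step 1: add edge 0-4 (w=1); MST = {0-4(w=1)}
step 2: add edge 2-4 (w=1); MST = {0-4(w=1) 2-4(w=1)}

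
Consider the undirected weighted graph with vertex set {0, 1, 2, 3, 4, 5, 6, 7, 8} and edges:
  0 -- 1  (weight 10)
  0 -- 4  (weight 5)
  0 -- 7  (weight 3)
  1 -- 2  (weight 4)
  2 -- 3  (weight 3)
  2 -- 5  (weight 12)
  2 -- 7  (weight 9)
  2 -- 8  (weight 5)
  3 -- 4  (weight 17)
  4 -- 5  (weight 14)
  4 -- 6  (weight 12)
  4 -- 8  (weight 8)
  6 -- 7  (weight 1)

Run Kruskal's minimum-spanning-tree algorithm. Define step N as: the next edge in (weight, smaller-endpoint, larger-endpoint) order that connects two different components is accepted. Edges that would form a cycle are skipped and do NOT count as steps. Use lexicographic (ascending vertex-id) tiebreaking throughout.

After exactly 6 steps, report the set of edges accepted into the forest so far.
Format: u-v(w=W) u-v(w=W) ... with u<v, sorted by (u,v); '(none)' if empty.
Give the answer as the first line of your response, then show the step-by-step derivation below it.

0-4(w=5) 0-7(w=3) 1-2(w=4) 2-3(w=3) 2-8(w=5) 6-7(w=1)

step 1: add edge 6-7 (w=1); MST = {6-7(w=1)}
step 2: add edge 0-7 (w=3); MST = {0-7(w=3) 6-7(w=1)}
step 3: add edge 2-3 (w=3); MST = {0-7(w=3) 2-3(w=3) 6-7(w=1)}
step 4: add edge 1-2 (w=4); MST = {0-7(w=3) 1-2(w=4) 2-3(w=3) 6-7(w=1)}
step 5: add edge 0-4 (w=5); MST = {0-4(w=5) 0-7(w=3) 1-2(w=4) 2-3(w=3) 6-7(w=1)}
step 6: add edge 2-8 (w=5); MST = {0-4(w=5) 0-7(w=3) 1-2(w=4) 2-3(w=3) 2-8(w=5) 6-7(w=1)}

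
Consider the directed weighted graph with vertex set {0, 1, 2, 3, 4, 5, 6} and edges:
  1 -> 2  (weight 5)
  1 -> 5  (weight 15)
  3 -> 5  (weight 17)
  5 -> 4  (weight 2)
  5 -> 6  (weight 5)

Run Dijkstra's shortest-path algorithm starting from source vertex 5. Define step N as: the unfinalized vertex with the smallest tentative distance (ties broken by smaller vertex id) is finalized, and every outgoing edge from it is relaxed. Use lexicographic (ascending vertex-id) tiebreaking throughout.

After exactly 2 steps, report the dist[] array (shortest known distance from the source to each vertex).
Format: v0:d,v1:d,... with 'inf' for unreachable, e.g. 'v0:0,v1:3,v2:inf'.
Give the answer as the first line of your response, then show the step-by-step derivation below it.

v0:inf,v1:inf,v2:inf,v3:inf,v4:2,v5:0,v6:5

step 1: dist = v0:inf,v1:inf,v2:inf,v3:inf,v4:2,v5:0,v6:5
step 2: dist = v0:inf,v1:inf,v2:inf,v3:inf,v4:2,v5:0,v6:5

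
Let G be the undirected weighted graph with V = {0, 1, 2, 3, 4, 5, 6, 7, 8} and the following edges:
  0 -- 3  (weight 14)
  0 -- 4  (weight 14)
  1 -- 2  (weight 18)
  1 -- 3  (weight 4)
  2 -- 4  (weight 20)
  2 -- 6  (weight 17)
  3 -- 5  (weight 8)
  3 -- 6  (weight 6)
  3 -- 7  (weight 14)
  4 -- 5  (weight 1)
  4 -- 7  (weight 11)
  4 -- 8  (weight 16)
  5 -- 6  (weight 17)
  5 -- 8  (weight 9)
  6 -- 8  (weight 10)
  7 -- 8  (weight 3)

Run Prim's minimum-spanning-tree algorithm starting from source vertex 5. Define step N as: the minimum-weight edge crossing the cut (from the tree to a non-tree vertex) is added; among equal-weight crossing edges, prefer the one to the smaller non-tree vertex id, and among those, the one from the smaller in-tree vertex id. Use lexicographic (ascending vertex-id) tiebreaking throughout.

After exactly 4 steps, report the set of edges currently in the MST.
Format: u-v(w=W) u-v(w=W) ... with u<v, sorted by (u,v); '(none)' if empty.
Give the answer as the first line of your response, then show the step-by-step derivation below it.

1-3(w=4) 3-5(w=8) 3-6(w=6) 4-5(w=1)

step 1: add edge 4-5 (w=1); MST = {4-5(w=1)}
step 2: add edge 3-5 (w=8); MST = {3-5(w=8) 4-5(w=1)}
step 3: add edge 1-3 (w=4); MST = {1-3(w=4) 3-5(w=8) 4-5(w=1)}
step 4: add edge 3-6 (w=6); MST = {1-3(w=4) 3-5(w=8) 3-6(w=6) 4-5(w=1)}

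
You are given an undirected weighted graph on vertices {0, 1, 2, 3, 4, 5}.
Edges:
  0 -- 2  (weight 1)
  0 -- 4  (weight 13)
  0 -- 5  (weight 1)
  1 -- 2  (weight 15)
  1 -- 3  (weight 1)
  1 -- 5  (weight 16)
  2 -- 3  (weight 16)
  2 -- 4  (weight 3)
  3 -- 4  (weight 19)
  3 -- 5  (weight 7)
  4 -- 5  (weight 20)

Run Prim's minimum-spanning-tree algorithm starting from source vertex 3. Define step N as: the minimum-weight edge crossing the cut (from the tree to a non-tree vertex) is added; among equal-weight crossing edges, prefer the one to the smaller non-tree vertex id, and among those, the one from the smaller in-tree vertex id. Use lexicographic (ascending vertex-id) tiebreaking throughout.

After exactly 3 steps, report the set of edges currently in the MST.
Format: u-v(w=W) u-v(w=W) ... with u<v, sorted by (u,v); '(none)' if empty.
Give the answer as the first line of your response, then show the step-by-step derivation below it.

0-5(w=1) 1-3(w=1) 3-5(w=7)

step 1: add edge 1-3 (w=1); MST = {1-3(w=1)}
step 2: add edge 3-5 (w=7); MST = {1-3(w=1) 3-5(w=7)}
step 3: add edge 0-5 (w=1); MST = {0-5(w=1) 1-3(w=1) 3-5(w=7)}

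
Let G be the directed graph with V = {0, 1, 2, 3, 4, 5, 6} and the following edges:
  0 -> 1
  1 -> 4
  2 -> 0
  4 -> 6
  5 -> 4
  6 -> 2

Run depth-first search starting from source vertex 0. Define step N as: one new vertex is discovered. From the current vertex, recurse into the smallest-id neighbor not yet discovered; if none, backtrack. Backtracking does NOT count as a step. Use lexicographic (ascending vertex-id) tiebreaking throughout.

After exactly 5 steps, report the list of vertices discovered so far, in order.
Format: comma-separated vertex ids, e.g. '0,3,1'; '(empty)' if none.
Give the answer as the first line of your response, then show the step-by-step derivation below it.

0,1,4,6,2

step 1: discover 0; path=0; order=0
step 2: discover 1; path=0>1; order=0,1
step 3: discover 4; path=0>1>4; order=0,1,4
step 4: discover 6; path=0>1>4>6; order=0,1,4,6
step 5: discover 2; path=0>1>4>6>2; order=0,1,4,6,2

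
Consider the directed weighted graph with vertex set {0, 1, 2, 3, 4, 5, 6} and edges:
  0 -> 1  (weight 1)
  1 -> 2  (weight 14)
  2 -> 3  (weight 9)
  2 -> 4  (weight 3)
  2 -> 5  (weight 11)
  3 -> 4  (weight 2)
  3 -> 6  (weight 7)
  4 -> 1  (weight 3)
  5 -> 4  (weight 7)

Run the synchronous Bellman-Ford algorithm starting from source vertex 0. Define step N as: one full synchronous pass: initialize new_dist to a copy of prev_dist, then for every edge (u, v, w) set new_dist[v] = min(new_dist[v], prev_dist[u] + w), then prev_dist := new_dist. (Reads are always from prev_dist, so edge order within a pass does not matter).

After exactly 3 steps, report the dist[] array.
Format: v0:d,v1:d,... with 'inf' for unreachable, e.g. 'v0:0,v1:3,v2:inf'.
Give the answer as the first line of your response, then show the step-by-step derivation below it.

v0:0,v1:1,v2:15,v3:24,v4:18,v5:26,v6:inf

step 1: dist = v0:0,v1:1,v2:inf,v3:inf,v4:inf,v5:inf,v6:inf
step 2: dist = v0:0,v1:1,v2:15,v3:inf,v4:inf,v5:inf,v6:inf
step 3: dist = v0:0,v1:1,v2:15,v3:24,v4:18,v5:26,v6:inf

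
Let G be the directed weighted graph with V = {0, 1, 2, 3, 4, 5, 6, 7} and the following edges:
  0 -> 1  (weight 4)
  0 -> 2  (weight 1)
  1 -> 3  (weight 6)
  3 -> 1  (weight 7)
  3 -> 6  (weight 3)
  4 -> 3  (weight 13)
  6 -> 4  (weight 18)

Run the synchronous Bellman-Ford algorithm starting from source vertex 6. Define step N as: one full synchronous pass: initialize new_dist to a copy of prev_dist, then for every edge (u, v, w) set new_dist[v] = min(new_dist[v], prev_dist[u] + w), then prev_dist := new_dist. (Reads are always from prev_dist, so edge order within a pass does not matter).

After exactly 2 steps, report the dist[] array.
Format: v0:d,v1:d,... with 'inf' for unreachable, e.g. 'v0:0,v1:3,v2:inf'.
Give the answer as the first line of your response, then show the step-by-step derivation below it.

v0:inf,v1:inf,v2:inf,v3:31,v4:18,v5:inf,v6:0,v7:inf

step 1: dist = v0:inf,v1:inf,v2:inf,v3:inf,v4:18,v5:inf,v6:0,v7:inf
step 2: dist = v0:inf,v1:inf,v2:inf,v3:31,v4:18,v5:inf,v6:0,v7:inf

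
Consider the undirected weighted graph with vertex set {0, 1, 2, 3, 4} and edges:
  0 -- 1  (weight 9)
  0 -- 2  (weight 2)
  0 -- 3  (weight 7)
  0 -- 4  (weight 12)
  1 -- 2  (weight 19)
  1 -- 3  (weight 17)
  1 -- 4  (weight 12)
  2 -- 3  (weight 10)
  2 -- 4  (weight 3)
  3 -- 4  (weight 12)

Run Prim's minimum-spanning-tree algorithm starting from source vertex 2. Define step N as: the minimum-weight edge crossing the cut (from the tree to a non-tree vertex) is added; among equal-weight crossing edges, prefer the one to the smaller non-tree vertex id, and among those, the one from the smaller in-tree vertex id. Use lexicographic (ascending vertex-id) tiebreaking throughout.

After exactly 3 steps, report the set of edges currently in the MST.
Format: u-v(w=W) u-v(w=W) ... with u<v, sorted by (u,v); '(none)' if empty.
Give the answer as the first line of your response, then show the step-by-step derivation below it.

0-2(w=2) 0-3(w=7) 2-4(w=3)

step 1: add edge 0-2 (w=2); MST = {0-2(w=2)}
step 2: add edge 2-4 (w=3); MST = {0-2(w=2) 2-4(w=3)}
step 3: add edge 0-3 (w=7); MST = {0-2(w=2) 0-3(w=7) 2-4(w=3)}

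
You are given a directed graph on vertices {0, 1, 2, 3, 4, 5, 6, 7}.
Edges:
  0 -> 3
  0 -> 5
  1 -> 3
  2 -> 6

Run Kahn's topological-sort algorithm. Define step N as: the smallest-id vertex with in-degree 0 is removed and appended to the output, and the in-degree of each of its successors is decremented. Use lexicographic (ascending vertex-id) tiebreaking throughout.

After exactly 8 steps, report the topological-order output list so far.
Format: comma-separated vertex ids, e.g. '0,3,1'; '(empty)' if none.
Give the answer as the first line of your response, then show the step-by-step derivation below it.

0,1,2,3,4,5,6,7

step 1: output 0; order=[0]; indeg=(0,0,0,1,0,0,1,0)
step 2: output 1; order=[0,1]; indeg=(0,0,0,0,0,0,1,0)
step 3: output 2; order=[0,1,2]; indeg=(0,0,0,0,0,0,0,0)
step 4: output 3; order=[0,1,2,3]; indeg=(0,0,0,0,0,0,0,0)
step 5: output 4; order=[0,1,2,3,4]; indeg=(0,0,0,0,0,0,0,0)
step 6: output 5; order=[0,1,2,3,4,5]; indeg=(0,0,0,0,0,0,0,0)
step 7: output 6; order=[0,1,2,3,4,5,6]; indeg=(0,0,0,0,0,0,0,0)
step 8: output 7; order=[0,1,2,3,4,5,6,7]; indeg=(0,0,0,0,0,0,0,0)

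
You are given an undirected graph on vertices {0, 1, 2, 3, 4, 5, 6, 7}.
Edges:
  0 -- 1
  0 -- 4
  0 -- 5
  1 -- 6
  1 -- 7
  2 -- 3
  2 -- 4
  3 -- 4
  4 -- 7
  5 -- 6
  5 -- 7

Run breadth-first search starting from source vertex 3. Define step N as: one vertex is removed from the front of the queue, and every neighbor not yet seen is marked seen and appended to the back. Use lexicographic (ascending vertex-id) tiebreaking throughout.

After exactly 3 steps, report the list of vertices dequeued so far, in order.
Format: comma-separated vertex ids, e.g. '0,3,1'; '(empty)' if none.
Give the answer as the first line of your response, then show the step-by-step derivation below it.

3,2,4

step 1: dequeue 3; queue=[2,4]; order=3
step 2: dequeue 2; queue=[4]; order=3,2
step 3: dequeue 4; queue=[0,7]; order=3,2,4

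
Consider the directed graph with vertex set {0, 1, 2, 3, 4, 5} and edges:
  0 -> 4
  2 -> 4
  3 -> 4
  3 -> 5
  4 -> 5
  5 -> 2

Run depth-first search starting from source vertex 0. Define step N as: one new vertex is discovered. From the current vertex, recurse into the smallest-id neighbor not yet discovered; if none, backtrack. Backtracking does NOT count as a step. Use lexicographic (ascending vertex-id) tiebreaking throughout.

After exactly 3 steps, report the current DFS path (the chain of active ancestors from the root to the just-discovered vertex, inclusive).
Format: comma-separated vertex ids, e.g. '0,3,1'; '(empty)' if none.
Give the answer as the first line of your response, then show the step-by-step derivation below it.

0,4,5

step 1: discover 0; path=0; order=0
step 2: discover 4; path=0>4; order=0,4
step 3: discover 5; path=0>4>5; order=0,4,5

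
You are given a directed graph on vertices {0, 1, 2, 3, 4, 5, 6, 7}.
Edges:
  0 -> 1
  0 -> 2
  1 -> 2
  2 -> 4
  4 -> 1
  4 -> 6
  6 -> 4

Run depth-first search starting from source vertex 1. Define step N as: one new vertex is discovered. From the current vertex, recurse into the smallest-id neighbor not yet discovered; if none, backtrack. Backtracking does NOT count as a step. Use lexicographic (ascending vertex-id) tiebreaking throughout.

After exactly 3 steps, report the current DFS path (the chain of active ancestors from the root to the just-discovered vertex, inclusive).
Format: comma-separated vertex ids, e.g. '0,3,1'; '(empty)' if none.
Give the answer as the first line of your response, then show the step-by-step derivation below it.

1,2,4

step 1: discover 1; path=1; order=1
step 2: discover 2; path=1>2; order=1,2
step 3: discover 4; path=1>2>4; order=1,2,4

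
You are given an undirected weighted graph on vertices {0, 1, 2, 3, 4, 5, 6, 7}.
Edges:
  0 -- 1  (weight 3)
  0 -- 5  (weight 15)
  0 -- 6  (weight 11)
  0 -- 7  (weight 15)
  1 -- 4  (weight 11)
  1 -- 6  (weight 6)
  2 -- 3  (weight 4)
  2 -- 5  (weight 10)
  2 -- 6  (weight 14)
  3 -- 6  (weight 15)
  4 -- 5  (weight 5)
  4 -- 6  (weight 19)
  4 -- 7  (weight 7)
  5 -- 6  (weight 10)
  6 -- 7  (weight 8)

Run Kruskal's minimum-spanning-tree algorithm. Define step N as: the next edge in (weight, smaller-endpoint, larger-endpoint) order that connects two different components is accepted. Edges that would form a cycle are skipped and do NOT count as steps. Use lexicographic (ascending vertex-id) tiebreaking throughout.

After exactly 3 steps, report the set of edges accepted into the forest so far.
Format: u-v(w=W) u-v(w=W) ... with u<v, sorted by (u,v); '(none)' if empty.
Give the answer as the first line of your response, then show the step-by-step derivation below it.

0-1(w=3) 2-3(w=4) 4-5(w=5)

step 1: add edge 0-1 (w=3); MST = {0-1(w=3)}
step 2: add edge 2-3 (w=4); MST = {0-1(w=3) 2-3(w=4)}
step 3: add edge 4-5 (w=5); MST = {0-1(w=3) 2-3(w=4) 4-5(w=5)}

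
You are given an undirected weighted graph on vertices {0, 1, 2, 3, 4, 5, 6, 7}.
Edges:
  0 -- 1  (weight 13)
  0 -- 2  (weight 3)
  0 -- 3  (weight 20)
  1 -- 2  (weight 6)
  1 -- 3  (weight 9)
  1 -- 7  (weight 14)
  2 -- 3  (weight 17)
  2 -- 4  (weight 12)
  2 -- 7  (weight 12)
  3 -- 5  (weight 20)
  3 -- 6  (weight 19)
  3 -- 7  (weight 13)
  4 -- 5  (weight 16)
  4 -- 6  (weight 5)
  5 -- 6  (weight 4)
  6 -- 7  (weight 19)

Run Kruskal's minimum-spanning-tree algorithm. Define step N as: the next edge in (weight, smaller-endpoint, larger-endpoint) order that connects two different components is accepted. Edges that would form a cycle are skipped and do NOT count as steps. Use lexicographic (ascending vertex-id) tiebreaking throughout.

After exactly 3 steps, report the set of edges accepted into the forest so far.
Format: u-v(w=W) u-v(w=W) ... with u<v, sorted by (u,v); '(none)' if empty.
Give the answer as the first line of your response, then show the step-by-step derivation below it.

0-2(w=3) 4-6(w=5) 5-6(w=4)

step 1: add edge 0-2 (w=3); MST = {0-2(w=3)}
step 2: add edge 5-6 (w=4); MST = {0-2(w=3) 5-6(w=4)}
step 3: add edge 4-6 (w=5); MST = {0-2(w=3) 4-6(w=5) 5-6(w=4)}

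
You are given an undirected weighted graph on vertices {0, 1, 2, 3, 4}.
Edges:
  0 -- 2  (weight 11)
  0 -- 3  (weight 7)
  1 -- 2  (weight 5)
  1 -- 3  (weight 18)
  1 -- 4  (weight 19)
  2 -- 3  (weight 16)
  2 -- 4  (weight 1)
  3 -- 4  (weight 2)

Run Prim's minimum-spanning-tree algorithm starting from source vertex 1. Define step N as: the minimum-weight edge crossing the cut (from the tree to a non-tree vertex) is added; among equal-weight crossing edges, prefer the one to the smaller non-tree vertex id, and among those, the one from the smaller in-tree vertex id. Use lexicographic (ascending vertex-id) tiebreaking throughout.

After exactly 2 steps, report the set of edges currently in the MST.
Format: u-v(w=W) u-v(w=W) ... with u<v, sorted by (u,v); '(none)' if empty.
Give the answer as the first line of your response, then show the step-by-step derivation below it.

1-2(w=5) 2-4(w=1)

step 1: add edge 1-2 (w=5); MST = {1-2(w=5)}
step 2: add edge 2-4 (w=1); MST = {1-2(w=5) 2-4(w=1)}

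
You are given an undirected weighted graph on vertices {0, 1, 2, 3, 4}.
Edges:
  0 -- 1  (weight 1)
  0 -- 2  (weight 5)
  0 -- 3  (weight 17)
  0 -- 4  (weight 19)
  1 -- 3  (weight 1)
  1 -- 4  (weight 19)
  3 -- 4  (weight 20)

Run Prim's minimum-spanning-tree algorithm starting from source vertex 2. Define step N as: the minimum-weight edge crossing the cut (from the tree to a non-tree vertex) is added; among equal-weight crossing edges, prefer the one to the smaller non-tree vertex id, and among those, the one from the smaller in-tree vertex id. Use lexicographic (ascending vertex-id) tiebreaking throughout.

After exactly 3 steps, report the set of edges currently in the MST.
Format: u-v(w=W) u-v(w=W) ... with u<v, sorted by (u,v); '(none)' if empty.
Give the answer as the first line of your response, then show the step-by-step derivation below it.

0-1(w=1) 0-2(w=5) 1-3(w=1)

step 1: add edge 0-2 (w=5); MST = {0-2(w=5)}
step 2: add edge 0-1 (w=1); MST = {0-1(w=1) 0-2(w=5)}
step 3: add edge 1-3 (w=1); MST = {0-1(w=1) 0-2(w=5) 1-3(w=1)}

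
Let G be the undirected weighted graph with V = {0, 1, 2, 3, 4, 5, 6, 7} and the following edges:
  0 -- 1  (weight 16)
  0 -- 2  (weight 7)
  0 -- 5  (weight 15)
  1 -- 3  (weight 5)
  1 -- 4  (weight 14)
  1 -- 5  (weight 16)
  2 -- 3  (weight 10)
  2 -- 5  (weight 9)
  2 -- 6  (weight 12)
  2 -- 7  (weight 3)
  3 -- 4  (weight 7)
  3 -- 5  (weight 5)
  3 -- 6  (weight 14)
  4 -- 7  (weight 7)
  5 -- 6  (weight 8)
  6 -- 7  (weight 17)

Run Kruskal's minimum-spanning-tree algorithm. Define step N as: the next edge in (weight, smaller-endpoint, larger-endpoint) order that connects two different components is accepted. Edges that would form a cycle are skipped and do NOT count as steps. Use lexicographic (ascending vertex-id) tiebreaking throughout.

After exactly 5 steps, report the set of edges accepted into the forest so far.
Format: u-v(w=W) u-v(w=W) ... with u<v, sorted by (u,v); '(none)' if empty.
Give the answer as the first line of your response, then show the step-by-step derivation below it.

0-2(w=7) 1-3(w=5) 2-7(w=3) 3-4(w=7) 3-5(w=5)

step 1: add edge 2-7 (w=3); MST = {2-7(w=3)}
step 2: add edge 1-3 (w=5); MST = {1-3(w=5) 2-7(w=3)}
step 3: add edge 3-5 (w=5); MST = {1-3(w=5) 2-7(w=3) 3-5(w=5)}
step 4: add edge 0-2 (w=7); MST = {0-2(w=7) 1-3(w=5) 2-7(w=3) 3-5(w=5)}
step 5: add edge 3-4 (w=7); MST = {0-2(w=7) 1-3(w=5) 2-7(w=3) 3-4(w=7) 3-5(w=5)}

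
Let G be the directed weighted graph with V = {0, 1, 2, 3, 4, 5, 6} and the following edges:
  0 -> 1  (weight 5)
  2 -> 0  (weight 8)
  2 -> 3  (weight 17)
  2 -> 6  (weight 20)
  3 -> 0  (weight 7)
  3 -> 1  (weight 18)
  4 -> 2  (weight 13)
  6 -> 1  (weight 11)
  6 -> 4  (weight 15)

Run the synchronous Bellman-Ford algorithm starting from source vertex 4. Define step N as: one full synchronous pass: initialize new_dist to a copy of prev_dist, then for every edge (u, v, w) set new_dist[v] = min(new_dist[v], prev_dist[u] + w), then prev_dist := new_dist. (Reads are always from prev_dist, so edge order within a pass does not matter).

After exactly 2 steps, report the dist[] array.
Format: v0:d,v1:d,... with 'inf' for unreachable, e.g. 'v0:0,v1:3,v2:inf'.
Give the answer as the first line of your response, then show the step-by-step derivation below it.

v0:21,v1:inf,v2:13,v3:30,v4:0,v5:inf,v6:33

step 1: dist = v0:inf,v1:inf,v2:13,v3:inf,v4:0,v5:inf,v6:inf
step 2: dist = v0:21,v1:inf,v2:13,v3:30,v4:0,v5:inf,v6:33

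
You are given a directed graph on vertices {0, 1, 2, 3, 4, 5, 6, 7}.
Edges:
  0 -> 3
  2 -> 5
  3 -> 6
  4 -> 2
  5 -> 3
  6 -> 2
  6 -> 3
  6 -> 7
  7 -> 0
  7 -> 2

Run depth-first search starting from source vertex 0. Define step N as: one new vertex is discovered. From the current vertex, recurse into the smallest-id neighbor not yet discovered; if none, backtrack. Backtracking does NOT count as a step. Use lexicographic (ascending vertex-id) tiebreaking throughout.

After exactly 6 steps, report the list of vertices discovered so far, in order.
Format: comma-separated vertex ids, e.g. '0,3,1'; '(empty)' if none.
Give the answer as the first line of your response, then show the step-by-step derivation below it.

0,3,6,2,5,7

step 1: discover 0; path=0; order=0
step 2: discover 3; path=0>3; order=0,3
step 3: discover 6; path=0>3>6; order=0,3,6
step 4: discover 2; path=0>3>6>2; order=0,3,6,2
step 5: discover 5; path=0>3>6>2>5; order=0,3,6,2,5
step 6: discover 7; path=0>3>6>7; order=0,3,6,2,5,7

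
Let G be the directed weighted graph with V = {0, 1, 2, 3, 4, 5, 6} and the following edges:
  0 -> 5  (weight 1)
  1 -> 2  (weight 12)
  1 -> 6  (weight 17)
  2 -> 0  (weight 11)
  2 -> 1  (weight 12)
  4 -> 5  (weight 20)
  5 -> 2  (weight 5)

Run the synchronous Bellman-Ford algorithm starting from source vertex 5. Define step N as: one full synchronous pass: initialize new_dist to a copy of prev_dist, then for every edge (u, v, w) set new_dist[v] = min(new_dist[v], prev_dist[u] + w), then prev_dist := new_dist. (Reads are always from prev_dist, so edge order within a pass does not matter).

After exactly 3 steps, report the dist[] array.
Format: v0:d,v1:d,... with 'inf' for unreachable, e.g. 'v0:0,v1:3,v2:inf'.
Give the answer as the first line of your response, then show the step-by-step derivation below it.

v0:16,v1:17,v2:5,v3:inf,v4:inf,v5:0,v6:34

step 1: dist = v0:inf,v1:inf,v2:5,v3:inf,v4:inf,v5:0,v6:inf
step 2: dist = v0:16,v1:17,v2:5,v3:inf,v4:inf,v5:0,v6:inf
step 3: dist = v0:16,v1:17,v2:5,v3:inf,v4:inf,v5:0,v6:34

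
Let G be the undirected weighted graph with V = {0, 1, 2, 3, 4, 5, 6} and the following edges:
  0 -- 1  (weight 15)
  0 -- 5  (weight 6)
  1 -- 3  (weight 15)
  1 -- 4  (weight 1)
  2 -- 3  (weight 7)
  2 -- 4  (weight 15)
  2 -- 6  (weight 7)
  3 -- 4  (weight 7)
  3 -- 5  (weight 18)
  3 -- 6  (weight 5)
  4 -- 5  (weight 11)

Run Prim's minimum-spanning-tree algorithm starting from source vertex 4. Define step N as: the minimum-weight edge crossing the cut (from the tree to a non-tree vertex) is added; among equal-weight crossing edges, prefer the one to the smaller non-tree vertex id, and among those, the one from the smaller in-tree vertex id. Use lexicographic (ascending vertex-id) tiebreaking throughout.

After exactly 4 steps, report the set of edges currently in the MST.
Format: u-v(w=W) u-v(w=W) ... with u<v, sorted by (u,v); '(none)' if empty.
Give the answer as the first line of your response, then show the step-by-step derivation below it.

1-4(w=1) 2-3(w=7) 3-4(w=7) 3-6(w=5)

step 1: add edge 1-4 (w=1); MST = {1-4(w=1)}
step 2: add edge 3-4 (w=7); MST = {1-4(w=1) 3-4(w=7)}
step 3: add edge 3-6 (w=5); MST = {1-4(w=1) 3-4(w=7) 3-6(w=5)}
step 4: add edge 2-3 (w=7); MST = {1-4(w=1) 2-3(w=7) 3-4(w=7) 3-6(w=5)}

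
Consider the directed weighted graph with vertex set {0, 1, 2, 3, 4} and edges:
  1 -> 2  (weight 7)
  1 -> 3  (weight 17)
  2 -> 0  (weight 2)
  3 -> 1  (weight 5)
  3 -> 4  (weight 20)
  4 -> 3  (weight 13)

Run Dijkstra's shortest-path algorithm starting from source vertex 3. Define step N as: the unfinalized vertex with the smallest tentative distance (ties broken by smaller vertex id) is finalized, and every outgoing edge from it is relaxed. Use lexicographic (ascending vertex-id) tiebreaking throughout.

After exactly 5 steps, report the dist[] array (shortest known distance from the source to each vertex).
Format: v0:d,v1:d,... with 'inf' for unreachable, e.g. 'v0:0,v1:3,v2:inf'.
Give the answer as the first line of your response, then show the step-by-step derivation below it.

v0:14,v1:5,v2:12,v3:0,v4:20

step 1: dist = v0:inf,v1:5,v2:inf,v3:0,v4:20
step 2: dist = v0:inf,v1:5,v2:12,v3:0,v4:20
step 3: dist = v0:14,v1:5,v2:12,v3:0,v4:20
step 4: dist = v0:14,v1:5,v2:12,v3:0,v4:20
step 5: dist = v0:14,v1:5,v2:12,v3:0,v4:20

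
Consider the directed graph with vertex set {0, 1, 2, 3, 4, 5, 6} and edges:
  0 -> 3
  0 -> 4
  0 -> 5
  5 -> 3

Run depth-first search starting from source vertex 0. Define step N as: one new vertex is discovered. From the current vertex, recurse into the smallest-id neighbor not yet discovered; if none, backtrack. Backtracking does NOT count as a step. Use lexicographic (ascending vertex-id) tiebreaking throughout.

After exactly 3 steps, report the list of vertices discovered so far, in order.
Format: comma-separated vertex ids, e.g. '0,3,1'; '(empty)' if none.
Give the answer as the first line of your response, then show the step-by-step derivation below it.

0,3,4

step 1: discover 0; path=0; order=0
step 2: discover 3; path=0>3; order=0,3
step 3: discover 4; path=0>4; order=0,3,4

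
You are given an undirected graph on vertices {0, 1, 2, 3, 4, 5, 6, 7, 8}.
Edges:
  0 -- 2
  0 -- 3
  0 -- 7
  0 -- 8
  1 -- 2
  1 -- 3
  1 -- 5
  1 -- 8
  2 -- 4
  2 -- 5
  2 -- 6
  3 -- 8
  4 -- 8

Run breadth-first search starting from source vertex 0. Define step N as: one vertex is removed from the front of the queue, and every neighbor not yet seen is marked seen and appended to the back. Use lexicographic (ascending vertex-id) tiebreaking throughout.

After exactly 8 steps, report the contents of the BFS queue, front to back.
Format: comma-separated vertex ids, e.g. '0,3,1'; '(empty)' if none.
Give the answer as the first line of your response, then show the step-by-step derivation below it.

6

step 1: dequeue 0; queue=[2,3,7,8]; order=0
step 2: dequeue 2; queue=[3,7,8,1,4,5,6]; order=0,2
step 3: dequeue 3; queue=[7,8,1,4,5,6]; order=0,2,3
step 4: dequeue 7; queue=[8,1,4,5,6]; order=0,2,3,7
step 5: dequeue 8; queue=[1,4,5,6]; order=0,2,3,7,8
step 6: dequeue 1; queue=[4,5,6]; order=0,2,3,7,8,1
step 7: dequeue 4; queue=[5,6]; order=0,2,3,7,8,1,4
step 8: dequeue 5; queue=[6]; order=0,2,3,7,8,1,4,5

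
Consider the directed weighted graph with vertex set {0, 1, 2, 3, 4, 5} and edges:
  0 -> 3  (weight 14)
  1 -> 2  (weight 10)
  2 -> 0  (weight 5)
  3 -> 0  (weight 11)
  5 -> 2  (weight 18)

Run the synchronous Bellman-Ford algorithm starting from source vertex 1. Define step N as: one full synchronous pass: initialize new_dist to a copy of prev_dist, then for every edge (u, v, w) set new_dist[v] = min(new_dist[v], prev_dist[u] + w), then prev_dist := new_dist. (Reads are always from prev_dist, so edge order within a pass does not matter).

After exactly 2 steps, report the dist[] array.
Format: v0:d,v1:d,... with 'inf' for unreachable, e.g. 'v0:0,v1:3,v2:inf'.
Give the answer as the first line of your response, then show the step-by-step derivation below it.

v0:15,v1:0,v2:10,v3:inf,v4:inf,v5:inf

step 1: dist = v0:inf,v1:0,v2:10,v3:inf,v4:inf,v5:inf
step 2: dist = v0:15,v1:0,v2:10,v3:inf,v4:inf,v5:inf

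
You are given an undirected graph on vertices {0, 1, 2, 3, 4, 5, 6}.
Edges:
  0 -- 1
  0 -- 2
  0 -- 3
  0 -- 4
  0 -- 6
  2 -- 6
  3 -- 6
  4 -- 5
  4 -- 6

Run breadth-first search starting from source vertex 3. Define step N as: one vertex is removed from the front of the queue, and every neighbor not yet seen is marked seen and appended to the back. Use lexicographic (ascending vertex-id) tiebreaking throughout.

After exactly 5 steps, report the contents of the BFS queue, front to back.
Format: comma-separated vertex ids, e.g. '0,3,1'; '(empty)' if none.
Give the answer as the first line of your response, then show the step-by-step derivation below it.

4

step 1: dequeue 3; queue=[0,6]; order=3
step 2: dequeue 0; queue=[6,1,2,4]; order=3,0
step 3: dequeue 6; queue=[1,2,4]; order=3,0,6
step 4: dequeue 1; queue=[2,4]; order=3,0,6,1
step 5: dequeue 2; queue=[4]; order=3,0,6,1,2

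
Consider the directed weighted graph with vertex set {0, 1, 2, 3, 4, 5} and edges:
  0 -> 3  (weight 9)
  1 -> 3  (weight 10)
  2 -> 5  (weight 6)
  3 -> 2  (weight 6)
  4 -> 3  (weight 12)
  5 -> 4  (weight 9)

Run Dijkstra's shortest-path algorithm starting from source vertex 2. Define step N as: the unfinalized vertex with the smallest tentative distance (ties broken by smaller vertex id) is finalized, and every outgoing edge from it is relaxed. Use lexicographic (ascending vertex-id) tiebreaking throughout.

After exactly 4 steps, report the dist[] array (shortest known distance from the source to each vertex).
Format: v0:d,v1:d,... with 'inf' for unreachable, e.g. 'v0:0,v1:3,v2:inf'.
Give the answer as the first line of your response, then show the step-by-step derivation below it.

v0:inf,v1:inf,v2:0,v3:27,v4:15,v5:6

step 1: dist = v0:inf,v1:inf,v2:0,v3:inf,v4:inf,v5:6
step 2: dist = v0:inf,v1:inf,v2:0,v3:inf,v4:15,v5:6
step 3: dist = v0:inf,v1:inf,v2:0,v3:27,v4:15,v5:6
step 4: dist = v0:inf,v1:inf,v2:0,v3:27,v4:15,v5:6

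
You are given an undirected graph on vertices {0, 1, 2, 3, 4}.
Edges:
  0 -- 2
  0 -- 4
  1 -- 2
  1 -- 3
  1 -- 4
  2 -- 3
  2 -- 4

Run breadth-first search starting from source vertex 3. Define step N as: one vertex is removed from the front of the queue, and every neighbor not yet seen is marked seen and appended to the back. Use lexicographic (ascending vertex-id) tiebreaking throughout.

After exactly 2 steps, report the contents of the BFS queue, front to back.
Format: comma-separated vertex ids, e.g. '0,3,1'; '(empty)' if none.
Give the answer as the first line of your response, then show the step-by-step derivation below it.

2,4

step 1: dequeue 3; queue=[1,2]; order=3
step 2: dequeue 1; queue=[2,4]; order=3,1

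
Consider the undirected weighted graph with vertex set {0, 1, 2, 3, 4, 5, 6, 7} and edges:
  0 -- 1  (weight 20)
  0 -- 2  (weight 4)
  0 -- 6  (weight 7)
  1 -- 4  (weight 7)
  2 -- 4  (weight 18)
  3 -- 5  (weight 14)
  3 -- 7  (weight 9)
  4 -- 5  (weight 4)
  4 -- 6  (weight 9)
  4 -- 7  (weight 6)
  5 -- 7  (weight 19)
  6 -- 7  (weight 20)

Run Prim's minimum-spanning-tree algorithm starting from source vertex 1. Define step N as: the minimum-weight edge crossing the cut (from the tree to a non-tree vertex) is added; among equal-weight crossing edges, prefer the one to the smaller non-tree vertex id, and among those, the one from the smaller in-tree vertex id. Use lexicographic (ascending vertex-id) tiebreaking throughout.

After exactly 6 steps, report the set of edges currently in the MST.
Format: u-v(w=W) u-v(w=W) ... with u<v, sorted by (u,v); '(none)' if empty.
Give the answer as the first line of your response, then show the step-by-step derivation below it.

0-6(w=7) 1-4(w=7) 3-7(w=9) 4-5(w=4) 4-6(w=9) 4-7(w=6)

step 1: add edge 1-4 (w=7); MST = {1-4(w=7)}
step 2: add edge 4-5 (w=4); MST = {1-4(w=7) 4-5(w=4)}
step 3: add edge 4-7 (w=6); MST = {1-4(w=7) 4-5(w=4) 4-7(w=6)}
step 4: add edge 3-7 (w=9); MST = {1-4(w=7) 3-7(w=9) 4-5(w=4) 4-7(w=6)}
step 5: add edge 4-6 (w=9); MST = {1-4(w=7) 3-7(w=9) 4-5(w=4) 4-6(w=9) 4-7(w=6)}
step 6: add edge 0-6 (w=7); MST = {0-6(w=7) 1-4(w=7) 3-7(w=9) 4-5(w=4) 4-6(w=9) 4-7(w=6)}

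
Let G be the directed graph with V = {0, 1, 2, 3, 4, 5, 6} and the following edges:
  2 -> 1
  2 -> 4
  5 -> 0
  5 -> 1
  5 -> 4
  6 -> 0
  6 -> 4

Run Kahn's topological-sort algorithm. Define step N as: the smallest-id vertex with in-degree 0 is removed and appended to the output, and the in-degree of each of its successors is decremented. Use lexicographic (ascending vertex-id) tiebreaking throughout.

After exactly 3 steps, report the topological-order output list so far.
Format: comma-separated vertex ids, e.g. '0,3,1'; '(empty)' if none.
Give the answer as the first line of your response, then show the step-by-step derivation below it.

2,3,5

step 1: output 2; order=[2]; indeg=(2,1,0,0,2,0,0)
step 2: output 3; order=[2,3]; indeg=(2,1,0,0,2,0,0)
step 3: output 5; order=[2,3,5]; indeg=(1,0,0,0,1,0,0)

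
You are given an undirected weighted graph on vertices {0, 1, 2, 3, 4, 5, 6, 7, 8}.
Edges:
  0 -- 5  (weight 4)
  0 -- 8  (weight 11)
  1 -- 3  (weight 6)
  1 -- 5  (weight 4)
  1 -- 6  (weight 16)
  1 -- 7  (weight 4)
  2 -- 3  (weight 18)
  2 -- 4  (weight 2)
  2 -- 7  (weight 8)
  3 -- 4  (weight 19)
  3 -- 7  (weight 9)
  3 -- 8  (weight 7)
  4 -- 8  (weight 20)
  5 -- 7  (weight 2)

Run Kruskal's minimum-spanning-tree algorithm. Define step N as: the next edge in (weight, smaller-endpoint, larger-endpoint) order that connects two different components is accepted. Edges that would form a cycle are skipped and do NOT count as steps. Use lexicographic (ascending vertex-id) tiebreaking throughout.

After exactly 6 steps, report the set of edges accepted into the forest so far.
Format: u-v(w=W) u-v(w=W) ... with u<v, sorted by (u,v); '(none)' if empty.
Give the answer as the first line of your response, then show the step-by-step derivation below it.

0-5(w=4) 1-3(w=6) 1-5(w=4) 2-4(w=2) 3-8(w=7) 5-7(w=2)

step 1: add edge 2-4 (w=2); MST = {2-4(w=2)}
step 2: add edge 5-7 (w=2); MST = {2-4(w=2) 5-7(w=2)}
step 3: add edge 0-5 (w=4); MST = {0-5(w=4) 2-4(w=2) 5-7(w=2)}
step 4: add edge 1-5 (w=4); MST = {0-5(w=4) 1-5(w=4) 2-4(w=2) 5-7(w=2)}
step 5: add edge 1-3 (w=6); MST = {0-5(w=4) 1-3(w=6) 1-5(w=4) 2-4(w=2) 5-7(w=2)}
step 6: add edge 3-8 (w=7); MST = {0-5(w=4) 1-3(w=6) 1-5(w=4) 2-4(w=2) 3-8(w=7) 5-7(w=2)}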